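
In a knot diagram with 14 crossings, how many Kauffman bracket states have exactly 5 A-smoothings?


We choose which 5 of 14 crossings get A-smoothings.
C(14, 5) = 14! / (5! * 9!)
= 2002

2002


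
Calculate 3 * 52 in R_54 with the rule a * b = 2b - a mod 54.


3 * 52 = 2*52 - 3 mod 54
= 104 - 3 mod 54
= 101 mod 54 = 47

47


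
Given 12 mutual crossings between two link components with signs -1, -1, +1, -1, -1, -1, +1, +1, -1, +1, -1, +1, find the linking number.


Step 1: Count positive crossings: 5
Step 2: Count negative crossings: 7
Step 3: Sum of signs = 5 - 7 = -2
Step 4: Linking number = sum/2 = -2/2 = -1

-1


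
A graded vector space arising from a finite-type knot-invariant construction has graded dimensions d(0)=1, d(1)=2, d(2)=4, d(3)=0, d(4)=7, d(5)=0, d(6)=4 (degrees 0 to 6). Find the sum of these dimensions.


Total dimension = d(0) + d(1) + ... + d(6)
= 1 + 2 + 4 + 0 + 7 + 0 + 4
= 18

18


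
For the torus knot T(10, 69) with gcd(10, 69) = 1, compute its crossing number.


For a torus knot T(p, q) with gcd(p,q)=1,
the crossing number is min(p*(q-1), q*(p-1)).
p*(q-1) = 10*68 = 680
q*(p-1) = 69*9 = 621
min(680, 621) = 621

621


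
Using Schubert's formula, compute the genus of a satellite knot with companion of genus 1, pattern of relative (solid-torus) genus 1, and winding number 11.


Schubert: g(satellite) = g_rel(pattern) + |winding| * g(companion),
where g_rel(pattern) is the genus of the pattern relative to the solid torus.
= 1 + 11 * 1
= 1 + 11 = 12

12


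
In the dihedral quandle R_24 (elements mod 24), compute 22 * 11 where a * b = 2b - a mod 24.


22 * 11 = 2*11 - 22 mod 24
= 22 - 22 mod 24
= 0 mod 24 = 0

0


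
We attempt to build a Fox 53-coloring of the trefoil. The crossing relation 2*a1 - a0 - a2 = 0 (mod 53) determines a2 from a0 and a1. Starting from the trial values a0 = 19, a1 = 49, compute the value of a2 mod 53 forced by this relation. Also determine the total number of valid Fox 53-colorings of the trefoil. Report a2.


Step 1: Apply the given crossing relation 2*a1 - a0 - a2 = 0 (mod 53).
  a2 = 2*a1 - a0 mod 53
  a2 = 2*49 - 19 mod 53
  a2 = 98 - 19 mod 53
  a2 = 79 mod 53 = 26
Step 2: The trefoil has determinant 3.
  Number of Fox p-colorings (p prime) is p^2 if p = 3, else p.
  Since 53 does not divide 3, only trivial (constant) colorings exist.
  (So the trial a0 = 19, a1 = 49 with a0 != a1 does NOT extend to a valid coloring of the whole trefoil: the other two crossing relations require 3*(a1 - a0) = 0 (mod 53), which fails.)
  Total colorings = 53
Step 3: a2 = 26, total Fox 53-colorings = 53

26


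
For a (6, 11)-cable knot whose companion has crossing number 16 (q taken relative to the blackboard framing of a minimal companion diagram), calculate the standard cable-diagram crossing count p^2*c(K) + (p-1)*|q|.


Step 1: Each of the c(K) crossings of the companion diagram becomes p*p = p^2 crossings among the p parallel strands, and each of the |q| twists s_1 s_2 ... s_(p-1) adds (p-1) crossings.
  Crossings = p^2 * c(K) + (p-1)*|q|
Step 2: = 6^2 * 16 + (6-1)*11
Step 3: = 36*16 + 5*11
Step 4: = 576 + 55 = 631

631


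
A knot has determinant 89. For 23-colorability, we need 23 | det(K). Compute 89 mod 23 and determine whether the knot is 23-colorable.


Step 1: A knot is p-colorable if and only if p divides its determinant.
Step 2: Compute 89 mod 23.
89 = 3 * 23 + 20
Step 3: 89 mod 23 = 20
Step 4: The knot is 23-colorable: no

20


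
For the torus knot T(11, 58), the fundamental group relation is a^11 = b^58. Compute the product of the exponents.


The relation is a^11 = b^58.
Product of exponents = 11 * 58
= 638

638


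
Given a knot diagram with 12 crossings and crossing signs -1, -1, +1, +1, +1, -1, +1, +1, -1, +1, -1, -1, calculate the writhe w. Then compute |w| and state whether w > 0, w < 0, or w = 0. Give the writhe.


Step 1: Count positive crossings (+1).
Positive crossings: 6
Step 2: Count negative crossings (-1).
Negative crossings: 6
Step 3: Writhe = (positive) - (negative)
w = 6 - 6 = 0
Step 4: |w| = 0, and w is zero

0


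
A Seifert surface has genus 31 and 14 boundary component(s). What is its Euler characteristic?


chi = 2 - 2g - b
= 2 - 2*31 - 14
= 2 - 62 - 14 = -74

-74


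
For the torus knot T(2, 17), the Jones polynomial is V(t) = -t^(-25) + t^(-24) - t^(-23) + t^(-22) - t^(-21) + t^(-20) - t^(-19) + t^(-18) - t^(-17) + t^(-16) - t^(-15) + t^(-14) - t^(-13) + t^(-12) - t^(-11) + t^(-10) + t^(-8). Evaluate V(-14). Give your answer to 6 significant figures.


Substituting t = -14 into V(t) = -t^(-25) + t^(-24) - t^(-23) + t^(-22) - t^(-21) + t^(-20) - t^(-19) + t^(-18) - t^(-17) + t^(-16) - t^(-15) + t^(-14) - t^(-13) + t^(-12) - t^(-11) + t^(-10) + t^(-8):
  (-)t^(-25) = 2.22228e-29
  (+)t^(-24) = 3.11119e-28
  (-)t^(-23) = 4.35567e-27
  (+)t^(-22) = 6.09794e-26
  (-)t^(-21) = 8.53712e-25
  (+)t^(-20) = 1.1952e-23
  (-)t^(-19) = 1.67327e-22
  (+)t^(-18) = 2.34258e-21
  (-)t^(-17) = 3.27962e-20
  (+)t^(-16) = 4.59147e-19
  (-)t^(-15) = 6.42805e-18
  (+)t^(-14) = 8.99927e-17
  (-)t^(-13) = 1.2599e-15
  (+)t^(-12) = 1.76386e-14
  (-)t^(-11) = 2.4694e-13
  (+)t^(-10) = 3.45716e-12
  (+)t^(-8) = 6.77604e-10
Sum = (2.22228e-29) + (3.11119e-28) + (4.35567e-27) + (6.09794e-26) + (8.53712e-25) + (1.1952e-23) + (1.67327e-22) + (2.34258e-21) + (3.27962e-20) + (4.59147e-19) + (6.42805e-18) + (8.99927e-17) + (1.2599e-15) + (1.76386e-14) + (2.4694e-13) + (3.45716e-12) + (6.77604e-10)
= 6.813267122e-10
Rounded to 6 significant figures: 6.81327e-10

6.81327e-10


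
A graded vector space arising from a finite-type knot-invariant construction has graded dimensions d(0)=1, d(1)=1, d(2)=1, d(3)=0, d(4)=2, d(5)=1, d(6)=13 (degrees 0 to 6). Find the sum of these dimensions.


Total dimension = d(0) + d(1) + ... + d(6)
= 1 + 1 + 1 + 0 + 2 + 1 + 13
= 19

19


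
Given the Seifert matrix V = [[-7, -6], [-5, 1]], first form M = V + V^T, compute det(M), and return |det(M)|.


Step 1: Form V + V^T where V = [[-7, -6], [-5, 1]]
  V^T = [[-7, -5], [-6, 1]]
  V + V^T = [[-14, -11], [-11, 2]]
Step 2: det(V + V^T) = (-14)*2 - (-11)*(-11)
  = -28 - 121 = -149
Step 3: Knot determinant = |det(V + V^T)| = |-149| = 149

149


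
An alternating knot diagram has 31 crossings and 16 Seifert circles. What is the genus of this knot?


For alternating knots, g = (c - s + 1)/2.
= (31 - 16 + 1)/2
= 16/2 = 8

8


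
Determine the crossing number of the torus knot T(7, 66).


For a torus knot T(p, q) with gcd(p,q)=1,
the crossing number is min(p*(q-1), q*(p-1)).
p*(q-1) = 7*65 = 455
q*(p-1) = 66*6 = 396
min(455, 396) = 396

396


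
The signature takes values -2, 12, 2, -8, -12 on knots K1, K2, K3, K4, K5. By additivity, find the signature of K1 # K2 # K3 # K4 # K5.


The signature is additive under connected sum.
signature(K1 # K2 # K3 # K4 # K5) = (-2) + (12) + (2) + (-8) + (-12)
= -8

-8


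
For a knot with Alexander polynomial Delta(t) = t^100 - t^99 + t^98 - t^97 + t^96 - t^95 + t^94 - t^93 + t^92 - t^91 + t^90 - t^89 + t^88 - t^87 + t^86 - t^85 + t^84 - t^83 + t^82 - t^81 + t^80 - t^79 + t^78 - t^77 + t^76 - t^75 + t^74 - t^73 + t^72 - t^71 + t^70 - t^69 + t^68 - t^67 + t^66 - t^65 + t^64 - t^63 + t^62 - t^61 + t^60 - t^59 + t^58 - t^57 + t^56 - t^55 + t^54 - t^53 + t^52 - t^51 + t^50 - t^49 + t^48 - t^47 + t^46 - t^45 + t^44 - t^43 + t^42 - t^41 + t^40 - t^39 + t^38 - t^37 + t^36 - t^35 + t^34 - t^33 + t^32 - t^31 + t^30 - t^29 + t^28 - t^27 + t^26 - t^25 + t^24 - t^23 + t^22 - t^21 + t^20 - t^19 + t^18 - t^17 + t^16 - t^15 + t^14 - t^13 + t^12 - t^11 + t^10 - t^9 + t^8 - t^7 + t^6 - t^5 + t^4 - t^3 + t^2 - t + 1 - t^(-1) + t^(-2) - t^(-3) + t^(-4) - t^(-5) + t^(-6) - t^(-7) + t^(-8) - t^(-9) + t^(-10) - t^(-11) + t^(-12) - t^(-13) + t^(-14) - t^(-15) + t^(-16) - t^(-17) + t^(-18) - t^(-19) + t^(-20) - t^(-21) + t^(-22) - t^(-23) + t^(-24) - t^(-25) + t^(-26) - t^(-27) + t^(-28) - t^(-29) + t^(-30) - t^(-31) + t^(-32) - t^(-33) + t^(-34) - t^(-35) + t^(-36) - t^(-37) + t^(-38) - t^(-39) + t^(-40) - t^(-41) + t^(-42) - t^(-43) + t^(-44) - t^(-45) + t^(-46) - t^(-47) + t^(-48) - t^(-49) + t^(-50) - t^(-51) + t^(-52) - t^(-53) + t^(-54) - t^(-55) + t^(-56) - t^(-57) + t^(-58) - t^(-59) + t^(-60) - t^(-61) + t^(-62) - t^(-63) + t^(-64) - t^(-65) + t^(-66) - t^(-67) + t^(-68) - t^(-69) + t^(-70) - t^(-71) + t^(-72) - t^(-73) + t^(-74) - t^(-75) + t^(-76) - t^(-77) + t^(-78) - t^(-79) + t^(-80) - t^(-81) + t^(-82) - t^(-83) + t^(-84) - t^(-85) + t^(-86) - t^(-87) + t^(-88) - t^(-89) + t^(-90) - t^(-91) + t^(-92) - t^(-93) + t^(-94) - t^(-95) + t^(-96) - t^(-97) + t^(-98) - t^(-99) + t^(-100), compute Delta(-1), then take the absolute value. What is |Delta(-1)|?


Step 1: The polynomial has 201 terms with alternating signs, exponents from 100 down to -100.
Step 2: Substitute t = -1. The i-th term has coefficient (-1)^i and exponent (m-i),
  so its value is (-1)^i * (-1)^(m-i) = (-1)^m = 1 for every i.
Step 3: All 201 terms equal 1, so Delta(-1) = 201 * (1) = 201
Step 4: |Delta(-1)| = 201

201


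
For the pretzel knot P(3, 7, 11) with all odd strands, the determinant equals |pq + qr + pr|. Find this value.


Step 1: Compute pq + qr + pr.
pq = 3*7 = 21
qr = 7*11 = 77
pr = 3*11 = 33
pq + qr + pr = 21 + 77 + 33 = 131
Step 2: Take absolute value.
det(P(3,7,11)) = |131| = 131

131


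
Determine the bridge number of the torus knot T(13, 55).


The bridge number of T(p,q) is min(p,q).
min(13, 55) = 13

13


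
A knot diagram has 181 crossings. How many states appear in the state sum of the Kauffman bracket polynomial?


Each crossing contributes 2 choices (A-smoothing or B-smoothing).
Total states = 2^181 = 3064991081731777716716694054300618367237478244367204352

3064991081731777716716694054300618367237478244367204352


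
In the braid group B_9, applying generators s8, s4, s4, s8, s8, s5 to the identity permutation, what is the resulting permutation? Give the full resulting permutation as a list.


Starting with identity [1, 2, 3, 4, 5, 6, 7, 8, 9].
Apply generators in sequence:
  After s8: [1, 2, 3, 4, 5, 6, 7, 9, 8]
  After s4: [1, 2, 3, 5, 4, 6, 7, 9, 8]
  After s4: [1, 2, 3, 4, 5, 6, 7, 9, 8]
  After s8: [1, 2, 3, 4, 5, 6, 7, 8, 9]
  After s8: [1, 2, 3, 4, 5, 6, 7, 9, 8]
  After s5: [1, 2, 3, 4, 6, 5, 7, 9, 8]
Final permutation: [1, 2, 3, 4, 6, 5, 7, 9, 8]

[1, 2, 3, 4, 6, 5, 7, 9, 8]


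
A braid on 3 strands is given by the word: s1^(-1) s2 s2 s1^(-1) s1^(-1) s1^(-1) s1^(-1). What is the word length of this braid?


The word length counts the number of generators (including inverses).
Listing each generator: s1^(-1), s2, s2, s1^(-1), s1^(-1), s1^(-1), s1^(-1)
There are 7 generators in this braid word.

7


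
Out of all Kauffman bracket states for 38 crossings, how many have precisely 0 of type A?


We choose which 0 of 38 crossings get A-smoothings.
C(38, 0) = 38! / (0! * 38!)
= 1

1


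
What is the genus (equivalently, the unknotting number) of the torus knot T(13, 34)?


For a torus knot T(p,q), both the unknotting number and genus equal (p-1)(q-1)/2.
= (13-1)(34-1)/2
= 12*33/2
= 396/2 = 198

198


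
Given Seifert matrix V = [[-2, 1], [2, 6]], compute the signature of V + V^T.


Step 1: V + V^T = [[-4, 3], [3, 12]]
Step 2: trace = 8, det = -57
Step 3: Discriminant = 8^2 - 4*(-57) = 292
Step 4: Eigenvalues: 12.544, -4.544
Step 5: Signature = (# positive eigenvalues) - (# negative eigenvalues) = 0

0


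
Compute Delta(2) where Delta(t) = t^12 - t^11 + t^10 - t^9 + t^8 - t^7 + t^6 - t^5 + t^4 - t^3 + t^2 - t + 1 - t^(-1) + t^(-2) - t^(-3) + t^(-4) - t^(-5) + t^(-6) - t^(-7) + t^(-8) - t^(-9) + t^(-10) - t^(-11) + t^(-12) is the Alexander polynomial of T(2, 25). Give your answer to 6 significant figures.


Substituting t = 2 into Delta(t) = t^12 - t^11 + t^10 - t^9 + t^8 - t^7 + t^6 - t^5 + t^4 - t^3 + t^2 - t + 1 - t^(-1) + t^(-2) - t^(-3) + t^(-4) - t^(-5) + t^(-6) - t^(-7) + t^(-8) - t^(-9) + t^(-10) - t^(-11) + t^(-12):
Term values: (4096) + (-2048) + (1024) + (-512) + (256) + (-128) + (64) + (-32) + (16) + (-8) + (4) + (-2) + (1) + (-0.5) + (0.25) + (-0.125) + (0.0625) + (-0.03125) + (0.015625) + (-0.0078125) + (0.00390625) + (-0.00195312) + (0.000976562) + (-0.000488281) + (0.000244141)
Sum = 2730.666748
Rounded to 6 significant figures: 2730.67

2730.67


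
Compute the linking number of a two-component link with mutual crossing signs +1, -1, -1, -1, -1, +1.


Step 1: Count positive crossings: 2
Step 2: Count negative crossings: 4
Step 3: Sum of signs = 2 - 4 = -2
Step 4: Linking number = sum/2 = -2/2 = -1

-1


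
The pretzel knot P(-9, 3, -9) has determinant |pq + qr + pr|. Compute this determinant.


Step 1: Compute pq + qr + pr.
pq = (-9)*3 = -27
qr = 3*(-9) = -27
pr = (-9)*(-9) = 81
pq + qr + pr = -27 + (-27) + 81 = 27
Step 2: Take absolute value.
det(P(-9,3,-9)) = |27| = 27

27


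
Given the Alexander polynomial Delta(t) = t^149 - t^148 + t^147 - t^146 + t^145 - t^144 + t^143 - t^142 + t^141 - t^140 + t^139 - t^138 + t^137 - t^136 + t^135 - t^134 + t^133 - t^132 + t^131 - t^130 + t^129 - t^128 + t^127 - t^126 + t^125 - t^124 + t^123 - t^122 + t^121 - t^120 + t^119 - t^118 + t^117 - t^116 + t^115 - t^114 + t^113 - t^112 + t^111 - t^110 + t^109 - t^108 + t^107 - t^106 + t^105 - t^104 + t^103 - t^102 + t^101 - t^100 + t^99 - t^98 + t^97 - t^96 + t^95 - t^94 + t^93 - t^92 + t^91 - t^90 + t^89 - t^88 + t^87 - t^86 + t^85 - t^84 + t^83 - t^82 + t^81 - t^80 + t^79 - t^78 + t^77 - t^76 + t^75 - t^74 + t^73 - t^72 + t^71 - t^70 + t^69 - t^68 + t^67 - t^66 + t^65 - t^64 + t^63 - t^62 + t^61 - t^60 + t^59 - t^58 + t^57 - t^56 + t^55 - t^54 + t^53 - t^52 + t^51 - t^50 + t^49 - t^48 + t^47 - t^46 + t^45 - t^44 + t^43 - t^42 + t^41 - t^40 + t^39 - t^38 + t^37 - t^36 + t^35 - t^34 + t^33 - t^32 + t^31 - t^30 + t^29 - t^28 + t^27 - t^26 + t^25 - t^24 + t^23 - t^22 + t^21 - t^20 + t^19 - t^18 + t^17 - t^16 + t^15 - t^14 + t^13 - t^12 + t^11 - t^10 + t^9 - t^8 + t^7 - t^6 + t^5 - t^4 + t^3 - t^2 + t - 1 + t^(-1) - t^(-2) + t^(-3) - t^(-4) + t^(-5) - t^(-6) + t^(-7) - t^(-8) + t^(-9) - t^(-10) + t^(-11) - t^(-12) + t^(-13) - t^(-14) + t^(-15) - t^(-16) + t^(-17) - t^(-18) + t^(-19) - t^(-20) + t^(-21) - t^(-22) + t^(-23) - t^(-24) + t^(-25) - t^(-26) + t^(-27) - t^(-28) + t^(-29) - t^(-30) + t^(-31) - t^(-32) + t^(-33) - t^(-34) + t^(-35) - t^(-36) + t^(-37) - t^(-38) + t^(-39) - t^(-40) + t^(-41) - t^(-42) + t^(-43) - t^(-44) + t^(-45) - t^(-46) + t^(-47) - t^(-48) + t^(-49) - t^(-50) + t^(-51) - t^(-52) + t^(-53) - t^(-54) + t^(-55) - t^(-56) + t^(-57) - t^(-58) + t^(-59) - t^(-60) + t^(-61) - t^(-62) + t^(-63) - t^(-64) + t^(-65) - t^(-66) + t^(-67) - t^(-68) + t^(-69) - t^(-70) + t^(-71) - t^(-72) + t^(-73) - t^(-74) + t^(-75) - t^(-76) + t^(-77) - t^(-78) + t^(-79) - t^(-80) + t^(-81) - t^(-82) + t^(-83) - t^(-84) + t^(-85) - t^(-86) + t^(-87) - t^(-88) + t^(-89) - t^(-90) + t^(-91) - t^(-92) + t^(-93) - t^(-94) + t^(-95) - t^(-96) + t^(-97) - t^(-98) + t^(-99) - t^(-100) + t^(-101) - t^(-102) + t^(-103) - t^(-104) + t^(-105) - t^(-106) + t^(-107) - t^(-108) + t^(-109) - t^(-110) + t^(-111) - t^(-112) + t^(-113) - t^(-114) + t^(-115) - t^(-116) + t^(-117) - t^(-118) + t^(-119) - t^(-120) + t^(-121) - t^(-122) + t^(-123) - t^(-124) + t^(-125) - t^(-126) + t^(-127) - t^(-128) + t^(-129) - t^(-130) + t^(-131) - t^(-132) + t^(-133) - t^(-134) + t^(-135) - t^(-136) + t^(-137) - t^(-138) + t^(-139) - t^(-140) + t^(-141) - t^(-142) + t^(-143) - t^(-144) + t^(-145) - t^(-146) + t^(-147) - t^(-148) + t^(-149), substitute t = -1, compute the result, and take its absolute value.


Step 1: The polynomial has 299 terms with alternating signs, exponents from 149 down to -149.
Step 2: Substitute t = -1. The i-th term has coefficient (-1)^i and exponent (m-i),
  so its value is (-1)^i * (-1)^(m-i) = (-1)^m = -1 for every i.
Step 3: All 299 terms equal -1, so Delta(-1) = 299 * (-1) = -299
Step 4: |Delta(-1)| = 299

299


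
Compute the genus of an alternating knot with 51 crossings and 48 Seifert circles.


For alternating knots, g = (c - s + 1)/2.
= (51 - 48 + 1)/2
= 4/2 = 2

2


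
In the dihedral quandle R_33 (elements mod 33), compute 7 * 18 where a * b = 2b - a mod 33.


7 * 18 = 2*18 - 7 mod 33
= 36 - 7 mod 33
= 29 mod 33 = 29

29


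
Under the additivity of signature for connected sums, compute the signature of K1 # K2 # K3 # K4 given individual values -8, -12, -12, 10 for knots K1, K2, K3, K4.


The signature is additive under connected sum.
signature(K1 # K2 # K3 # K4) = (-8) + (-12) + (-12) + (10)
= -22

-22


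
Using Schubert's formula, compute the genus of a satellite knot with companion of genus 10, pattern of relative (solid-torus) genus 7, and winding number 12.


Schubert: g(satellite) = g_rel(pattern) + |winding| * g(companion),
where g_rel(pattern) is the genus of the pattern relative to the solid torus.
= 7 + 12 * 10
= 7 + 120 = 127

127


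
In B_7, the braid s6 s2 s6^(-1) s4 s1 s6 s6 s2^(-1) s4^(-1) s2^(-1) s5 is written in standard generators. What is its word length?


The word length counts the number of generators (including inverses).
Listing each generator: s6, s2, s6^(-1), s4, s1, s6, s6, s2^(-1), s4^(-1), s2^(-1), s5
There are 11 generators in this braid word.

11


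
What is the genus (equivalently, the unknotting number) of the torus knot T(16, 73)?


For a torus knot T(p,q), both the unknotting number and genus equal (p-1)(q-1)/2.
= (16-1)(73-1)/2
= 15*72/2
= 1080/2 = 540

540


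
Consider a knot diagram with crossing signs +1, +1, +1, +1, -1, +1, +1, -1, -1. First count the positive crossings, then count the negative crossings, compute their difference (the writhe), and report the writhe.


Step 1: Count positive crossings (+1).
Positive crossings: 6
Step 2: Count negative crossings (-1).
Negative crossings: 3
Step 3: Writhe = (positive) - (negative)
w = 6 - 3 = 3
Step 4: |w| = 3, and w is positive

3


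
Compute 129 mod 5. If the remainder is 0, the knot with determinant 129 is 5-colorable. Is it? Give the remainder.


Step 1: A knot is p-colorable if and only if p divides its determinant.
Step 2: Compute 129 mod 5.
129 = 25 * 5 + 4
Step 3: 129 mod 5 = 4
Step 4: The knot is 5-colorable: no

4


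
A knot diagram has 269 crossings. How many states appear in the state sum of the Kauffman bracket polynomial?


Each crossing contributes 2 choices (A-smoothing or B-smoothing).
Total states = 2^269 = 948568795032094272909893509191171341133987714380927500611236528192824358010355712

948568795032094272909893509191171341133987714380927500611236528192824358010355712


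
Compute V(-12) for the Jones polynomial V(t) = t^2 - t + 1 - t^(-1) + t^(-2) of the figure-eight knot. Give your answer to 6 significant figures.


Substituting t = -12 into V(t) = t^2 - t + 1 - t^(-1) + t^(-2):
  (+)t^(2) = 144
  (-)t^(1) = 12
  (+)t^(0) = 1
  (-)t^(-1) = 0.0833333
  (+)t^(-2) = 0.00694444
Sum = (144) + (12) + (1) + (0.0833333) + (0.00694444)
= 157.0902778
Rounded to 6 significant figures: 157.09

157.09


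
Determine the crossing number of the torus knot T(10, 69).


For a torus knot T(p, q) with gcd(p,q)=1,
the crossing number is min(p*(q-1), q*(p-1)).
p*(q-1) = 10*68 = 680
q*(p-1) = 69*9 = 621
min(680, 621) = 621

621


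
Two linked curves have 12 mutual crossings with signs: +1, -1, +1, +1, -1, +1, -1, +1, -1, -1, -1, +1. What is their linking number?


Step 1: Count positive crossings: 6
Step 2: Count negative crossings: 6
Step 3: Sum of signs = 6 - 6 = 0
Step 4: Linking number = sum/2 = 0/2 = 0

0


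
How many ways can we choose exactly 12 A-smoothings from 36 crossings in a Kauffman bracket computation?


We choose which 12 of 36 crossings get A-smoothings.
C(36, 12) = 36! / (12! * 24!)
= 1251677700

1251677700


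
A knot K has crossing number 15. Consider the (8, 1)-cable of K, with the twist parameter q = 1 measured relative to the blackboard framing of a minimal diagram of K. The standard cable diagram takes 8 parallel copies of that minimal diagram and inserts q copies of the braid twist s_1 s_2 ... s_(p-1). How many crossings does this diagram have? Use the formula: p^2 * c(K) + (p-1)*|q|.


Step 1: Each of the c(K) crossings of the companion diagram becomes p*p = p^2 crossings among the p parallel strands, and each of the |q| twists s_1 s_2 ... s_(p-1) adds (p-1) crossings.
  Crossings = p^2 * c(K) + (p-1)*|q|
Step 2: = 8^2 * 15 + (8-1)*1
Step 3: = 64*15 + 7*1
Step 4: = 960 + 7 = 967

967


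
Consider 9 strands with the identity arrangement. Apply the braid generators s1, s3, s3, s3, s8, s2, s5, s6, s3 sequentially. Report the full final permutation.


Starting with identity [1, 2, 3, 4, 5, 6, 7, 8, 9].
Apply generators in sequence:
  After s1: [2, 1, 3, 4, 5, 6, 7, 8, 9]
  After s3: [2, 1, 4, 3, 5, 6, 7, 8, 9]
  After s3: [2, 1, 3, 4, 5, 6, 7, 8, 9]
  After s3: [2, 1, 4, 3, 5, 6, 7, 8, 9]
  After s8: [2, 1, 4, 3, 5, 6, 7, 9, 8]
  After s2: [2, 4, 1, 3, 5, 6, 7, 9, 8]
  After s5: [2, 4, 1, 3, 6, 5, 7, 9, 8]
  After s6: [2, 4, 1, 3, 6, 7, 5, 9, 8]
  After s3: [2, 4, 3, 1, 6, 7, 5, 9, 8]
Final permutation: [2, 4, 3, 1, 6, 7, 5, 9, 8]

[2, 4, 3, 1, 6, 7, 5, 9, 8]


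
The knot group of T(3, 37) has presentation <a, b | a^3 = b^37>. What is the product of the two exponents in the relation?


The relation is a^3 = b^37.
Product of exponents = 3 * 37
= 111

111


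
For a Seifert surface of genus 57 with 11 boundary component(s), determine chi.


chi = 2 - 2g - b
= 2 - 2*57 - 11
= 2 - 114 - 11 = -123

-123


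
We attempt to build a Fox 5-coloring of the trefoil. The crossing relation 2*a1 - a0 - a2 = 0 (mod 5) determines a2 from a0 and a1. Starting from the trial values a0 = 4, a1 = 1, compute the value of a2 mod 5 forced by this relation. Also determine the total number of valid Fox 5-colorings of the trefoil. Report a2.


Step 1: Apply the given crossing relation 2*a1 - a0 - a2 = 0 (mod 5).
  a2 = 2*a1 - a0 mod 5
  a2 = 2*1 - 4 mod 5
  a2 = 2 - 4 mod 5
  a2 = -2 mod 5 = 3
Step 2: The trefoil has determinant 3.
  Number of Fox p-colorings (p prime) is p^2 if p = 3, else p.
  Since 5 does not divide 3, only trivial (constant) colorings exist.
  (So the trial a0 = 4, a1 = 1 with a0 != a1 does NOT extend to a valid coloring of the whole trefoil: the other two crossing relations require 3*(a1 - a0) = 0 (mod 5), which fails.)
  Total colorings = 5
Step 3: a2 = 3, total Fox 5-colorings = 5

3


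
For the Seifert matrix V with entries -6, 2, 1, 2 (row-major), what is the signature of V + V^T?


Step 1: V + V^T = [[-12, 3], [3, 4]]
Step 2: trace = -8, det = -57
Step 3: Discriminant = (-8)^2 - 4*(-57) = 292
Step 4: Eigenvalues: 4.544, -12.544
Step 5: Signature = (# positive eigenvalues) - (# negative eigenvalues) = 0

0


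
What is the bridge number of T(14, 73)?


The bridge number of T(p,q) is min(p,q).
min(14, 73) = 14

14


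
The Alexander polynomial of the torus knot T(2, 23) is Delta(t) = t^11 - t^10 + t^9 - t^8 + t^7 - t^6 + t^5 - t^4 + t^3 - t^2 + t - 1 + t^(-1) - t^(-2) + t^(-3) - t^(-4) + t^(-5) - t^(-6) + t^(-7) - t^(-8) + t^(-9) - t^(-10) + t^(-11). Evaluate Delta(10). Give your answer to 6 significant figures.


Substituting t = 10 into Delta(t) = t^11 - t^10 + t^9 - t^8 + t^7 - t^6 + t^5 - t^4 + t^3 - t^2 + t - 1 + t^(-1) - t^(-2) + t^(-3) - t^(-4) + t^(-5) - t^(-6) + t^(-7) - t^(-8) + t^(-9) - t^(-10) + t^(-11):
Term values: (100000000000) + (-10000000000) + (1000000000) + (-100000000) + (10000000) + (-1000000) + (100000) + (-10000) + (1000) + (-100) + (10) + (-1) + (0.1) + (-0.01) + (0.001) + (-0.0001) + (1e-05) + (-1e-06) + (1e-07) + (-1e-08) + (1e-09) + (-1e-10) + (1e-11)
Sum = 9.090909091e+10
Rounded to 6 significant figures: 9.09091e+10

9.09091e+10


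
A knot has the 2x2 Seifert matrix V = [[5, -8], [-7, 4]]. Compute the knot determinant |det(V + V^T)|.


Step 1: Form V + V^T where V = [[5, -8], [-7, 4]]
  V^T = [[5, -7], [-8, 4]]
  V + V^T = [[10, -15], [-15, 8]]
Step 2: det(V + V^T) = 10*8 - (-15)*(-15)
  = 80 - 225 = -145
Step 3: Knot determinant = |det(V + V^T)| = |-145| = 145

145


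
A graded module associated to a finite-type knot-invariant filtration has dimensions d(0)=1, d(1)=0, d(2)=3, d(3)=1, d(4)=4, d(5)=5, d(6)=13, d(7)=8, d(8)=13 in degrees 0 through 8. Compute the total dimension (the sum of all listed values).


Total dimension = d(0) + d(1) + ... + d(8)
= 1 + 0 + 3 + 1 + 4 + 5 + 13 + 8 + 13
= 48

48


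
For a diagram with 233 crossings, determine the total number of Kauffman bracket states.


Each crossing contributes 2 choices (A-smoothing or B-smoothing).
Total states = 2^233 = 13803492693581127574869511724554050904902217944340773110325048447598592

13803492693581127574869511724554050904902217944340773110325048447598592


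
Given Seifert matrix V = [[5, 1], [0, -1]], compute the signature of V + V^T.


Step 1: V + V^T = [[10, 1], [1, -2]]
Step 2: trace = 8, det = -21
Step 3: Discriminant = 8^2 - 4*(-21) = 148
Step 4: Eigenvalues: 10.0828, -2.08276
Step 5: Signature = (# positive eigenvalues) - (# negative eigenvalues) = 0

0


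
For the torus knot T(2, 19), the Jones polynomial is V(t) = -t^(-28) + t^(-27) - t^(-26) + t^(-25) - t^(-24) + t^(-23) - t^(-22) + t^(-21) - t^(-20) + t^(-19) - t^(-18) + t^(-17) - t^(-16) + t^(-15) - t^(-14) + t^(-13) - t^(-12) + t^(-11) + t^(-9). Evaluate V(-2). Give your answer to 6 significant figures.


Substituting t = -2 into V(t) = -t^(-28) + t^(-27) - t^(-26) + t^(-25) - t^(-24) + t^(-23) - t^(-22) + t^(-21) - t^(-20) + t^(-19) - t^(-18) + t^(-17) - t^(-16) + t^(-15) - t^(-14) + t^(-13) - t^(-12) + t^(-11) + t^(-9):
  (-)t^(-28) = -3.72529e-09
  (+)t^(-27) = -7.45058e-09
  (-)t^(-26) = -1.49012e-08
  (+)t^(-25) = -2.98023e-08
  (-)t^(-24) = -5.96046e-08
  (+)t^(-23) = -1.19209e-07
  (-)t^(-22) = -2.38419e-07
  (+)t^(-21) = -4.76837e-07
  (-)t^(-20) = -9.53674e-07
  (+)t^(-19) = -1.90735e-06
  (-)t^(-18) = -3.8147e-06
  (+)t^(-17) = -7.62939e-06
  (-)t^(-16) = -1.52588e-05
  (+)t^(-15) = -3.05176e-05
  (-)t^(-14) = -6.10352e-05
  (+)t^(-13) = -0.00012207
  (-)t^(-12) = -0.000244141
  (+)t^(-11) = -0.000488281
  (+)t^(-9) = -0.00195312
Sum = (-3.72529e-09) + (-7.45058e-09) + (-1.49012e-08) + (-2.98023e-08) + (-5.96046e-08) + (-1.19209e-07) + (-2.38419e-07) + (-4.76837e-07) + (-9.53674e-07) + (-1.90735e-06) + (-3.8147e-06) + (-7.62939e-06) + (-1.52588e-05) + (-3.05176e-05) + (-6.10352e-05) + (-0.00012207) + (-0.000244141) + (-0.000488281) + (-0.00195312)
= -0.002929683775
Rounded to 6 significant figures: -0.00292968

-0.00292968


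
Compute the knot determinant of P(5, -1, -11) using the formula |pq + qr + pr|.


Step 1: Compute pq + qr + pr.
pq = 5*(-1) = -5
qr = (-1)*(-11) = 11
pr = 5*(-11) = -55
pq + qr + pr = -5 + 11 + (-55) = -49
Step 2: Take absolute value.
det(P(5,-1,-11)) = |-49| = 49

49


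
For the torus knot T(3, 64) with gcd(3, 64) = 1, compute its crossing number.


For a torus knot T(p, q) with gcd(p,q)=1,
the crossing number is min(p*(q-1), q*(p-1)).
p*(q-1) = 3*63 = 189
q*(p-1) = 64*2 = 128
min(189, 128) = 128

128


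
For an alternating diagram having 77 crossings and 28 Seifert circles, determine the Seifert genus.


For alternating knots, g = (c - s + 1)/2.
= (77 - 28 + 1)/2
= 50/2 = 25

25


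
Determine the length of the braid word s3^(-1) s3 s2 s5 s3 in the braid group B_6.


The word length counts the number of generators (including inverses).
Listing each generator: s3^(-1), s3, s2, s5, s3
There are 5 generators in this braid word.

5


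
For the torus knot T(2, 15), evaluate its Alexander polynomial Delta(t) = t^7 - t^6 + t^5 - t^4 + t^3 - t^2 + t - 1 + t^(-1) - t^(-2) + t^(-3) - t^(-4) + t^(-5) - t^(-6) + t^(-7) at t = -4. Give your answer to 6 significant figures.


Substituting t = -4 into Delta(t) = t^7 - t^6 + t^5 - t^4 + t^3 - t^2 + t - 1 + t^(-1) - t^(-2) + t^(-3) - t^(-4) + t^(-5) - t^(-6) + t^(-7):
Term values: (-16384) + (-4096) + (-1024) + (-256) + (-64) + (-16) + (-4) + (-1) + (-0.25) + (-0.0625) + (-0.015625) + (-0.00390625) + (-0.000976562) + (-0.000244141) + (-6.10352e-05)
Sum = -21845.33331
Rounded to 6 significant figures: -21845.3

-21845.3


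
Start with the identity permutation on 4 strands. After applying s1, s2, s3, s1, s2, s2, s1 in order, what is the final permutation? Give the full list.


Starting with identity [1, 2, 3, 4].
Apply generators in sequence:
  After s1: [2, 1, 3, 4]
  After s2: [2, 3, 1, 4]
  After s3: [2, 3, 4, 1]
  After s1: [3, 2, 4, 1]
  After s2: [3, 4, 2, 1]
  After s2: [3, 2, 4, 1]
  After s1: [2, 3, 4, 1]
Final permutation: [2, 3, 4, 1]

[2, 3, 4, 1]


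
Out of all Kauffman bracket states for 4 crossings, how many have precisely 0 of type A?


We choose which 0 of 4 crossings get A-smoothings.
C(4, 0) = 4! / (0! * 4!)
= 1

1


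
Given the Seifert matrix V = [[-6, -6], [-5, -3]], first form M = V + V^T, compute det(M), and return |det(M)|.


Step 1: Form V + V^T where V = [[-6, -6], [-5, -3]]
  V^T = [[-6, -5], [-6, -3]]
  V + V^T = [[-12, -11], [-11, -6]]
Step 2: det(V + V^T) = (-12)*(-6) - (-11)*(-11)
  = 72 - 121 = -49
Step 3: Knot determinant = |det(V + V^T)| = |-49| = 49

49


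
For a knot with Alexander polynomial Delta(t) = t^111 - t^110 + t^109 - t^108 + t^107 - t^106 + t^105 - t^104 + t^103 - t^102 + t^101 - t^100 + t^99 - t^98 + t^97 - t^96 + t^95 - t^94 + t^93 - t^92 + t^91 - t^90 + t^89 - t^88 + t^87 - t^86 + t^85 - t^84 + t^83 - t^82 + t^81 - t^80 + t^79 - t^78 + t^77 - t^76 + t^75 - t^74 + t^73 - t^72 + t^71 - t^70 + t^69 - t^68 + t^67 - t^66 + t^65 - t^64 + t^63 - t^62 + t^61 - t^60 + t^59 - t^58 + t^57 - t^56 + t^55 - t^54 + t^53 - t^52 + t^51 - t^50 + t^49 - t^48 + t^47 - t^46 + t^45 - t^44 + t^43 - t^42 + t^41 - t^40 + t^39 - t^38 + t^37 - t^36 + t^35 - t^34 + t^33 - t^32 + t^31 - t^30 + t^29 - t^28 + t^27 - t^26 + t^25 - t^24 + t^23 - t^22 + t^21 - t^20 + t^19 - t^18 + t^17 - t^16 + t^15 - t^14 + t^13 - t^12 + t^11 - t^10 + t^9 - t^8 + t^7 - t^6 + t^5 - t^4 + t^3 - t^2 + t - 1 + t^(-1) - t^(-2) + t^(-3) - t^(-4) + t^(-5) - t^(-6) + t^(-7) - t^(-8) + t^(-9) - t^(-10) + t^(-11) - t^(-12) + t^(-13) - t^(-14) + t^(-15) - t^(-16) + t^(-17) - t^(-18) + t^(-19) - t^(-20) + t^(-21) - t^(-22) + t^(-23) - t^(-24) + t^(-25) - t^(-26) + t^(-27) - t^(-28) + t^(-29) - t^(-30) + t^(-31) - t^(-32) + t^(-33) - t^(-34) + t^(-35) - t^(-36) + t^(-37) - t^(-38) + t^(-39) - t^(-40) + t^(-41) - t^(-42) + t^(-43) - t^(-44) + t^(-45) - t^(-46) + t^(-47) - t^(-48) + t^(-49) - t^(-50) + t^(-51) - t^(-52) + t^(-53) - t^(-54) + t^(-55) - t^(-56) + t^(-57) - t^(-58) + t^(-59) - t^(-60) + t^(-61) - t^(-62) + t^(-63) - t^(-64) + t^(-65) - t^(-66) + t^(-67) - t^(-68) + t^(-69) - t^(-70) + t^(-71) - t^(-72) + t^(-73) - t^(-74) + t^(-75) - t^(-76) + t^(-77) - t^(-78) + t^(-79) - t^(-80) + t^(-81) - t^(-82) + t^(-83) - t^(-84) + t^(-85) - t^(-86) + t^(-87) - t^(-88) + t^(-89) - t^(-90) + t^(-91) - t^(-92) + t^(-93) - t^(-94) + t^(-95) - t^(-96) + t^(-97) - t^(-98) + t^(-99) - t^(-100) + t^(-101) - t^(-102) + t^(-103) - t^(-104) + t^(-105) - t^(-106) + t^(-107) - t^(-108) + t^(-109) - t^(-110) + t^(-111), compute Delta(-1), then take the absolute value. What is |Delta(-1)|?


Step 1: The polynomial has 223 terms with alternating signs, exponents from 111 down to -111.
Step 2: Substitute t = -1. The i-th term has coefficient (-1)^i and exponent (m-i),
  so its value is (-1)^i * (-1)^(m-i) = (-1)^m = -1 for every i.
Step 3: All 223 terms equal -1, so Delta(-1) = 223 * (-1) = -223
Step 4: |Delta(-1)| = 223

223


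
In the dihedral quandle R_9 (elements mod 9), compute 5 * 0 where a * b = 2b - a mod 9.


5 * 0 = 2*0 - 5 mod 9
= 0 - 5 mod 9
= -5 mod 9 = 4

4


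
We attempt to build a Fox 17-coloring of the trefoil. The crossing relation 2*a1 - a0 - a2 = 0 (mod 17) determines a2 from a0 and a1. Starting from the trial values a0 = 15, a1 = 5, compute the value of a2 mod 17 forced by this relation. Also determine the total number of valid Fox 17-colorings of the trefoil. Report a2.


Step 1: Apply the given crossing relation 2*a1 - a0 - a2 = 0 (mod 17).
  a2 = 2*a1 - a0 mod 17
  a2 = 2*5 - 15 mod 17
  a2 = 10 - 15 mod 17
  a2 = -5 mod 17 = 12
Step 2: The trefoil has determinant 3.
  Number of Fox p-colorings (p prime) is p^2 if p = 3, else p.
  Since 17 does not divide 3, only trivial (constant) colorings exist.
  (So the trial a0 = 15, a1 = 5 with a0 != a1 does NOT extend to a valid coloring of the whole trefoil: the other two crossing relations require 3*(a1 - a0) = 0 (mod 17), which fails.)
  Total colorings = 17
Step 3: a2 = 12, total Fox 17-colorings = 17

12


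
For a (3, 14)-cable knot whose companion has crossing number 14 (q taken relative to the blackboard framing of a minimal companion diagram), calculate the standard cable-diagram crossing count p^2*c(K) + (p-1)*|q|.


Step 1: Each of the c(K) crossings of the companion diagram becomes p*p = p^2 crossings among the p parallel strands, and each of the |q| twists s_1 s_2 ... s_(p-1) adds (p-1) crossings.
  Crossings = p^2 * c(K) + (p-1)*|q|
Step 2: = 3^2 * 14 + (3-1)*14
Step 3: = 9*14 + 2*14
Step 4: = 126 + 28 = 154

154


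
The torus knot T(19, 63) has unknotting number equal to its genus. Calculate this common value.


For a torus knot T(p,q), both the unknotting number and genus equal (p-1)(q-1)/2.
= (19-1)(63-1)/2
= 18*62/2
= 1116/2 = 558

558


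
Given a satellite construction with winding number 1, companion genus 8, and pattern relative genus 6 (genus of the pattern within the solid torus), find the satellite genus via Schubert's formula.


Schubert: g(satellite) = g_rel(pattern) + |winding| * g(companion),
where g_rel(pattern) is the genus of the pattern relative to the solid torus.
= 6 + 1 * 8
= 6 + 8 = 14

14


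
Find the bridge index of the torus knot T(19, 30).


The bridge number of T(p,q) is min(p,q).
min(19, 30) = 19

19


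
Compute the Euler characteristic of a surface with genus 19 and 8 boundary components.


chi = 2 - 2g - b
= 2 - 2*19 - 8
= 2 - 38 - 8 = -44

-44


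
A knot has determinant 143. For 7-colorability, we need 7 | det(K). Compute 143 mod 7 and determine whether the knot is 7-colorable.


Step 1: A knot is p-colorable if and only if p divides its determinant.
Step 2: Compute 143 mod 7.
143 = 20 * 7 + 3
Step 3: 143 mod 7 = 3
Step 4: The knot is 7-colorable: no

3


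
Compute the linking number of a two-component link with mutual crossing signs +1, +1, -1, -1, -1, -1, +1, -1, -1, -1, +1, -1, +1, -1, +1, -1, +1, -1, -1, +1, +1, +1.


Step 1: Count positive crossings: 10
Step 2: Count negative crossings: 12
Step 3: Sum of signs = 10 - 12 = -2
Step 4: Linking number = sum/2 = -2/2 = -1

-1


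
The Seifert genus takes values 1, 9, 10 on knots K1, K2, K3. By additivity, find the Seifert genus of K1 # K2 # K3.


The Seifert genus is additive under connected sum.
Seifert genus(K1 # K2 # K3) = (1) + (9) + (10)
= 20

20


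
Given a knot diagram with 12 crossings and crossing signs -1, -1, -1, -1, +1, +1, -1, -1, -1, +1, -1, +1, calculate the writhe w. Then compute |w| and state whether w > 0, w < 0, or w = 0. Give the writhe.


Step 1: Count positive crossings (+1).
Positive crossings: 4
Step 2: Count negative crossings (-1).
Negative crossings: 8
Step 3: Writhe = (positive) - (negative)
w = 4 - 8 = -4
Step 4: |w| = 4, and w is negative

-4


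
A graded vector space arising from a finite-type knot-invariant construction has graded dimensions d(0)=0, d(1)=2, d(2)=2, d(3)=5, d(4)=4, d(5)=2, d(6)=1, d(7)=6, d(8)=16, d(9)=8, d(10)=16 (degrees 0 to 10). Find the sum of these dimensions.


Total dimension = d(0) + d(1) + ... + d(10)
= 0 + 2 + 2 + 5 + 4 + 2 + 1 + 6 + 16 + 8 + 16
= 62

62


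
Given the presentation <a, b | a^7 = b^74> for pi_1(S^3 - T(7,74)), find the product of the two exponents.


The relation is a^7 = b^74.
Product of exponents = 7 * 74
= 518

518


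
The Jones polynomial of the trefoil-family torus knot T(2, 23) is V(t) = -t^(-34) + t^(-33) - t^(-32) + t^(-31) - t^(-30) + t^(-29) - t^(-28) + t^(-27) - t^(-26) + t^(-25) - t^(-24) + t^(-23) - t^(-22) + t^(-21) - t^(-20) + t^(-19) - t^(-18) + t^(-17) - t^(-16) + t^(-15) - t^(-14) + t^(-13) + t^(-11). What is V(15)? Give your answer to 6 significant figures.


Substituting t = 15 into V(t) = -t^(-34) + t^(-33) - t^(-32) + t^(-31) - t^(-30) + t^(-29) - t^(-28) + t^(-27) - t^(-26) + t^(-25) - t^(-24) + t^(-23) - t^(-22) + t^(-21) - t^(-20) + t^(-19) - t^(-18) + t^(-17) - t^(-16) + t^(-15) - t^(-14) + t^(-13) + t^(-11):
  (-)t^(-34) = -1.03014e-40
  (+)t^(-33) = 1.54521e-39
  (-)t^(-32) = -2.31782e-38
  (+)t^(-31) = 3.47673e-37
  (-)t^(-30) = -5.2151e-36
  (+)t^(-29) = 7.82264e-35
  (-)t^(-28) = -1.1734e-33
  (+)t^(-27) = 1.76009e-32
  (-)t^(-26) = -2.64014e-31
  (+)t^(-25) = 3.96021e-30
  (-)t^(-24) = -5.94032e-29
  (+)t^(-23) = 8.91048e-28
  (-)t^(-22) = -1.33657e-26
  (+)t^(-21) = 2.00486e-25
  (-)t^(-20) = -3.00729e-24
  (+)t^(-19) = 4.51093e-23
  (-)t^(-18) = -6.76639e-22
  (+)t^(-17) = 1.01496e-20
  (-)t^(-16) = -1.52244e-19
  (+)t^(-15) = 2.28366e-18
  (-)t^(-14) = -3.42549e-17
  (+)t^(-13) = 5.13823e-16
  (+)t^(-11) = 1.1561e-13
Sum = (-1.03014e-40) + (1.54521e-39) + (-2.31782e-38) + (3.47673e-37) + (-5.2151e-36) + (7.82264e-35) + (-1.1734e-33) + (1.76009e-32) + (-2.64014e-31) + (3.96021e-30) + (-5.94032e-29) + (8.91048e-28) + (-1.33657e-26) + (2.00486e-25) + (-3.00729e-24) + (4.51093e-23) + (-6.76639e-22) + (1.01496e-20) + (-1.52244e-19) + (2.28366e-18) + (-3.42549e-17) + (5.13823e-16) + (1.1561e-13)
= 1.160919086e-13
Rounded to 6 significant figures: 1.16092e-13

1.16092e-13


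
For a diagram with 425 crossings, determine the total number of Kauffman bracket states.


Each crossing contributes 2 choices (A-smoothing or B-smoothing).
Total states = 2^425 = 86645927941275464361825443254471365732388658605494267974077486894206915868925800719999200190754361815543475342543861619655442432

86645927941275464361825443254471365732388658605494267974077486894206915868925800719999200190754361815543475342543861619655442432


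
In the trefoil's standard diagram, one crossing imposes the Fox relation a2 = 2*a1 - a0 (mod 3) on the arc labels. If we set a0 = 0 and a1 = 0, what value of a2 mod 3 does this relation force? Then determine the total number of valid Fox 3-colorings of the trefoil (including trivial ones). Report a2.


Step 1: Apply the given crossing relation 2*a1 - a0 - a2 = 0 (mod 3).
  a2 = 2*a1 - a0 mod 3
  a2 = 2*0 - 0 mod 3
  a2 = 0 - 0 mod 3
  a2 = 0 mod 3 = 0
Step 2: The trefoil has determinant 3.
  Number of Fox p-colorings (p prime) is p^2 if p = 3, else p.
  Since p = 3 divides det = 3, the trefoil is 3-colorable.
  (Indeed for p = 3 any choice of a0, a1 extends to a valid coloring; the trial (a0, a1, a2) = (0, 0, 0) satisfies all three crossing relations.)
  Total colorings = 3^2 = 9
Step 3: a2 = 0, total Fox 3-colorings = 9

0


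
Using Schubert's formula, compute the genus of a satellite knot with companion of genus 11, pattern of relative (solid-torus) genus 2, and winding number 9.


Schubert: g(satellite) = g_rel(pattern) + |winding| * g(companion),
where g_rel(pattern) is the genus of the pattern relative to the solid torus.
= 2 + 9 * 11
= 2 + 99 = 101

101


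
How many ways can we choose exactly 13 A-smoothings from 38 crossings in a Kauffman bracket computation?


We choose which 13 of 38 crossings get A-smoothings.
C(38, 13) = 38! / (13! * 25!)
= 5414950296

5414950296


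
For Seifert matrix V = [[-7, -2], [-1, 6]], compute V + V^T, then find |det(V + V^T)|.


Step 1: Form V + V^T where V = [[-7, -2], [-1, 6]]
  V^T = [[-7, -1], [-2, 6]]
  V + V^T = [[-14, -3], [-3, 12]]
Step 2: det(V + V^T) = (-14)*12 - (-3)*(-3)
  = -168 - 9 = -177
Step 3: Knot determinant = |det(V + V^T)| = |-177| = 177

177


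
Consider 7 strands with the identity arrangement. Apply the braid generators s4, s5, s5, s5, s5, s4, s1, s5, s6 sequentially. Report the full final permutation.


Starting with identity [1, 2, 3, 4, 5, 6, 7].
Apply generators in sequence:
  After s4: [1, 2, 3, 5, 4, 6, 7]
  After s5: [1, 2, 3, 5, 6, 4, 7]
  After s5: [1, 2, 3, 5, 4, 6, 7]
  After s5: [1, 2, 3, 5, 6, 4, 7]
  After s5: [1, 2, 3, 5, 4, 6, 7]
  After s4: [1, 2, 3, 4, 5, 6, 7]
  After s1: [2, 1, 3, 4, 5, 6, 7]
  After s5: [2, 1, 3, 4, 6, 5, 7]
  After s6: [2, 1, 3, 4, 6, 7, 5]
Final permutation: [2, 1, 3, 4, 6, 7, 5]

[2, 1, 3, 4, 6, 7, 5]
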